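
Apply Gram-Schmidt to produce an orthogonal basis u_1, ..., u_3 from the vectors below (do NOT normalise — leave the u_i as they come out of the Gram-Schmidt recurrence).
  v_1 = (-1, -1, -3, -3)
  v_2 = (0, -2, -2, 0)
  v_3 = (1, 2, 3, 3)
Orthogonal basis:
  u_1 = (-1, -1, -3, -3)
  u_2 = (2/5, -8/5, -4/5, 6/5)
  u_3 = (1/12, 5/12, -5/12, 1/4)

Apply the Gram-Schmidt recurrence
  u_1 = v_1
  u_i = v_i − Σ_{j<i} ((v_i · u_j) / (u_j · u_j)) · u_j.

Step by step this gives:
  u_1 = (-1, -1, -3, -3)
  u_2 = (2/5, -8/5, -4/5, 6/5)
  u_3 = (1/12, 5/12, -5/12, 1/4)

Orthogonality check:
  u_2 · u_1 = 0 (should be 0)
  u_3 · u_1 = 0 (should be 0)
  u_3 · u_2 = 0 (should be 0)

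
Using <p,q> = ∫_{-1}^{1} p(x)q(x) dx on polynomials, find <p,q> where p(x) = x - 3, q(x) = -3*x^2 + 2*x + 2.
<p,q> = -14/3

Expand the product: p(x)·q(x) = -3*x^3 + 11*x^2 - 4*x - 6.
∫_{-1}^{1} of each monomial x^k gives [2/(k+1) if k even, 0 if k odd]. Integrating term-by-term (or equivalently evaluating the antiderivative F(x) = -3*x^4/4 + 11*x^3/3 - 2*x^2 - 6*x at the endpoints):
  F(1) − F(−1) = -61/12 − (-5/12) = -14/3.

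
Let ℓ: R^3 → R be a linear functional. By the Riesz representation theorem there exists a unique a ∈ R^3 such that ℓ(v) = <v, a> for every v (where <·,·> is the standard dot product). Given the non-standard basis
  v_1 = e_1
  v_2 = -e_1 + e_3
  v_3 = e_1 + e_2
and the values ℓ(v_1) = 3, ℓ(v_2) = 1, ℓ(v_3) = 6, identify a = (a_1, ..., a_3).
a = (3, 3, 4)

Write a = (a_1, ..., a_3) in the standard basis. For each basis vector v_i, ℓ(v_i) = <v_i, a> is a linear equation in the a_j's. Collect the n equations into a matrix system V a = ℓ, where row i of V is v_i (expressed in the standard basis). Since V is invertible (lower-triangular with 1s on the diagonal, up to permutation), solve by back-substitution:
  V =
[[1, 0, 0],
 [-1, 0, 1],
 [1, 1, 0]]
  V a = (3, 1, 6)
Solving gives a = (3, 3, 4).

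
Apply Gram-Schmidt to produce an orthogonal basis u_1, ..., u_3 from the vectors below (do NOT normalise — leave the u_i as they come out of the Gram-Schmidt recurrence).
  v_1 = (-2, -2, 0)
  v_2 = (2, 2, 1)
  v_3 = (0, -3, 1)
Orthogonal basis:
  u_1 = (-2, -2, 0)
  u_2 = (0, 0, 1)
  u_3 = (3/2, -3/2, 0)

Apply the Gram-Schmidt recurrence
  u_1 = v_1
  u_i = v_i − Σ_{j<i} ((v_i · u_j) / (u_j · u_j)) · u_j.

Step by step this gives:
  u_1 = (-2, -2, 0)
  u_2 = (0, 0, 1)
  u_3 = (3/2, -3/2, 0)

Orthogonality check:
  u_2 · u_1 = 0 (should be 0)
  u_3 · u_1 = 0 (should be 0)
  u_3 · u_2 = 0 (should be 0)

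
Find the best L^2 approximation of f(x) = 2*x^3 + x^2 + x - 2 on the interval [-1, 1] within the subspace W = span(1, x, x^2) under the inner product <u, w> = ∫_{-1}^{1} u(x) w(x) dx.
g(x) = x^2 + 11*x/5 - 2

The best approximation g ∈ W is the orthogonal projection of f onto W. Writing g = a_0 + a_1 x + a_2 x^2, the coefficients solve the normal equations G · a = b where
  G_{ij} = <φ_i, φ_j> and b_i = <f, φ_i>, with φ_0 = 1, φ_1 = x, φ_2 = x^2.
G =
  [2, 0, 2/3]
  [0, 2/3, 0]
  [2/3, 0, 2/5],
b = (-10/3, 22/15, -14/15).
Solving gives a_0 = -2, a_1 = 11/5, a_2 = 1, so
  g(x) = x^2 + 11*x/5 - 2.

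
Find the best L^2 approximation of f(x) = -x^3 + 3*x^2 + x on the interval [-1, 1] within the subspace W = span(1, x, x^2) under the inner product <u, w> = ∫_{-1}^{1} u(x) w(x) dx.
g(x) = 3*x^2 + 2*x/5

The best approximation g ∈ W is the orthogonal projection of f onto W. Writing g = a_0 + a_1 x + a_2 x^2, the coefficients solve the normal equations G · a = b where
  G_{ij} = <φ_i, φ_j> and b_i = <f, φ_i>, with φ_0 = 1, φ_1 = x, φ_2 = x^2.
G =
  [2, 0, 2/3]
  [0, 2/3, 0]
  [2/3, 0, 2/5],
b = (2, 4/15, 6/5).
Solving gives a_0 = 0, a_1 = 2/5, a_2 = 3, so
  g(x) = 3*x^2 + 2*x/5.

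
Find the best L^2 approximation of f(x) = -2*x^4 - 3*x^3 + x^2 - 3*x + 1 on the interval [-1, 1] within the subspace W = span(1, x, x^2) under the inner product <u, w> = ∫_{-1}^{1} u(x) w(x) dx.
g(x) = -5*x^2/7 - 24*x/5 + 41/35

The best approximation g ∈ W is the orthogonal projection of f onto W. Writing g = a_0 + a_1 x + a_2 x^2, the coefficients solve the normal equations G · a = b where
  G_{ij} = <φ_i, φ_j> and b_i = <f, φ_i>, with φ_0 = 1, φ_1 = x, φ_2 = x^2.
G =
  [2, 0, 2/3]
  [0, 2/3, 0]
  [2/3, 0, 2/5],
b = (28/15, -16/5, 52/105).
Solving gives a_0 = 41/35, a_1 = -24/5, a_2 = -5/7, so
  g(x) = -5*x^2/7 - 24*x/5 + 41/35.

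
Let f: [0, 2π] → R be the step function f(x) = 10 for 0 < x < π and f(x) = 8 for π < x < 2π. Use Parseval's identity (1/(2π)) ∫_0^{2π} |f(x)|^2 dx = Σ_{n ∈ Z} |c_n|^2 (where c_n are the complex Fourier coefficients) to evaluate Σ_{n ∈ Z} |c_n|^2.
Σ |c_n|^2 = 82

Parseval equates the L^2 energy of f (normalised by 1/(2π)) with the ℓ^2 sum of its Fourier coefficients: (1/(2π)) ∫_0^{2π} |f|^2 = Σ |c_n|^2.
Compute the left side: (1/(2π)) [∫_0^π 10^2 dx + ∫_π^{2π} 8^2 dx] = (1/(2π)) · (100π + 64π) = (100 + 64)/2 = 82.
So Σ_{n ∈ Z} |c_n|^2 = 82.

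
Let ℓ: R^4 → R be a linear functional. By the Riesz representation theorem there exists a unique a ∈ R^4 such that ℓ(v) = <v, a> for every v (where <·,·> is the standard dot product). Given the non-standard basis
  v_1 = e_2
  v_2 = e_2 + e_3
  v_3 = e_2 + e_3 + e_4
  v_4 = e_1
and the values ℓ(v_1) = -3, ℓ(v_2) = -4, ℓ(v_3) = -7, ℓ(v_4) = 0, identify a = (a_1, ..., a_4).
a = (0, -3, -1, -3)

Write a = (a_1, ..., a_4) in the standard basis. For each basis vector v_i, ℓ(v_i) = <v_i, a> is a linear equation in the a_j's. Collect the n equations into a matrix system V a = ℓ, where row i of V is v_i (expressed in the standard basis). Since V is invertible (lower-triangular with 1s on the diagonal, up to permutation), solve by back-substitution:
  V =
[[0, 1, 0, 0],
 [0, 1, 1, 0],
 [0, 1, 1, 1],
 [1, 0, 0, 0]]
  V a = (-3, -4, -7, 0)
Solving gives a = (0, -3, -1, -3).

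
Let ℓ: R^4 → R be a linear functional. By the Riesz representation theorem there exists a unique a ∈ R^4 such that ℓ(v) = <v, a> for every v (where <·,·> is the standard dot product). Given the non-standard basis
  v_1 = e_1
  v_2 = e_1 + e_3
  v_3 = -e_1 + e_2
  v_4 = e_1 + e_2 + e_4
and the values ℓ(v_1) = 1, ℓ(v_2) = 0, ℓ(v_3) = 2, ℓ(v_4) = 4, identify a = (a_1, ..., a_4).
a = (1, 3, -1, 0)

Write a = (a_1, ..., a_4) in the standard basis. For each basis vector v_i, ℓ(v_i) = <v_i, a> is a linear equation in the a_j's. Collect the n equations into a matrix system V a = ℓ, where row i of V is v_i (expressed in the standard basis). Since V is invertible (lower-triangular with 1s on the diagonal, up to permutation), solve by back-substitution:
  V =
[[1, 0, 0, 0],
 [1, 0, 1, 0],
 [-1, 1, 0, 0],
 [1, 1, 0, 1]]
  V a = (1, 0, 2, 4)
Solving gives a = (1, 3, -1, 0).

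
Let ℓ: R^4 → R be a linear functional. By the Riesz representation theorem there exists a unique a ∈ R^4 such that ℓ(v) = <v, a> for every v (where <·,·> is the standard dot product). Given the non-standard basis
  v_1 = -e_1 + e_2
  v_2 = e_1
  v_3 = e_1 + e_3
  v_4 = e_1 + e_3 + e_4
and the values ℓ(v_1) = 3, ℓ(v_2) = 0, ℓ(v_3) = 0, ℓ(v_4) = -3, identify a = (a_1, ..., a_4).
a = (0, 3, 0, -3)

Write a = (a_1, ..., a_4) in the standard basis. For each basis vector v_i, ℓ(v_i) = <v_i, a> is a linear equation in the a_j's. Collect the n equations into a matrix system V a = ℓ, where row i of V is v_i (expressed in the standard basis). Since V is invertible (lower-triangular with 1s on the diagonal, up to permutation), solve by back-substitution:
  V =
[[-1, 1, 0, 0],
 [1, 0, 0, 0],
 [1, 0, 1, 0],
 [1, 0, 1, 1]]
  V a = (3, 0, 0, -3)
Solving gives a = (0, 3, 0, -3).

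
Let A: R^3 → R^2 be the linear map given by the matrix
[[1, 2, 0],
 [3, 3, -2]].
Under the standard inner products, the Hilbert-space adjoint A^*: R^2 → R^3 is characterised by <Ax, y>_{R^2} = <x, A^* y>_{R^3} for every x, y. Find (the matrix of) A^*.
A^* = A^T =
[[1, 3],
 [2, 3],
 [0, -2]]

For real matrices with standard dot products, the defining identity <Ax, y> = <x, A^* y> gives (Ax)^T y = x^T (A^*) y, i.e. x^T A^T y = x^T (A^*) y. Since this holds for all x, y, we must have A^* = A^T. Therefore
A^* =
[[1, 3],
 [2, 3],
 [0, -2]].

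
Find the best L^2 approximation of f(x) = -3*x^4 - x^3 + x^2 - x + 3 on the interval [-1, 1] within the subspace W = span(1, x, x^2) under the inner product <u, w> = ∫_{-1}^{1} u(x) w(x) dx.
g(x) = -11*x^2/7 - 8*x/5 + 114/35

The best approximation g ∈ W is the orthogonal projection of f onto W. Writing g = a_0 + a_1 x + a_2 x^2, the coefficients solve the normal equations G · a = b where
  G_{ij} = <φ_i, φ_j> and b_i = <f, φ_i>, with φ_0 = 1, φ_1 = x, φ_2 = x^2.
G =
  [2, 0, 2/3]
  [0, 2/3, 0]
  [2/3, 0, 2/5],
b = (82/15, -16/15, 54/35).
Solving gives a_0 = 114/35, a_1 = -8/5, a_2 = -11/7, so
  g(x) = -11*x^2/7 - 8*x/5 + 114/35.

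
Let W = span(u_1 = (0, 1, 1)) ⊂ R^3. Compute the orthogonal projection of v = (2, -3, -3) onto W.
proj_W(v) = (0, -3, -3)

Set up U = [u_1 | ... | u_1] ∈ R^(3×1). The projector onto W = col(U) is P = U (U^T U)^(-1) U^T.
Compute U^T U =
  [2],
and U^T v = (-6).
Solve U^T U · c = U^T v for the coefficients: c = (-3). The projection is proj_W(v) = U c.
Check: (v - proj_W(v)) · u_1 = 0  (should be 0).
Result: proj_W(v) = (0, -3, -3).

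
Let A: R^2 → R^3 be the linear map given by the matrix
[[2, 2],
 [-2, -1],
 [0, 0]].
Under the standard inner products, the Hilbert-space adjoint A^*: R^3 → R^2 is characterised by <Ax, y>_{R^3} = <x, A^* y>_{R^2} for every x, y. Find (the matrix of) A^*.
A^* = A^T =
[[2, -2, 0],
 [2, -1, 0]]

For real matrices with standard dot products, the defining identity <Ax, y> = <x, A^* y> gives (Ax)^T y = x^T (A^*) y, i.e. x^T A^T y = x^T (A^*) y. Since this holds for all x, y, we must have A^* = A^T. Therefore
A^* =
[[2, -2, 0],
 [2, -1, 0]].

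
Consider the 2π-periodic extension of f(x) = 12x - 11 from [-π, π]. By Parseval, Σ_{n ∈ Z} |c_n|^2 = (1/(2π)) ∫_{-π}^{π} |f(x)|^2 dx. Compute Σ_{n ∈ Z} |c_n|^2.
Σ |c_n|^2 = 48π^2 + 121

Expand and integrate term by term over [-π, π]:
  ∫ (12x)^2 dx = 144·(2π^3/3); ∫ 2·12·(-11)·x dx = 0 (odd integrand); ∫ (-11)^2 dx = 121·2π.
So (1/(2π)) ∫_{-π}^{π} (12x - 11)^2 dx = 144π^2/3 + 121 = 48π^2 + 121.
Parseval ⇒ Σ |c_n|^2 = 48π^2 + 121.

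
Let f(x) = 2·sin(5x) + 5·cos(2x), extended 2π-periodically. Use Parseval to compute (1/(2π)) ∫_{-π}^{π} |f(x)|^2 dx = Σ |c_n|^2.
Σ |c_n|^2 = 29/2

Expand |f|^2 and use orthogonality of {sin(nx), cos(mx)} on [-π, π]:
  ∫_{-π}^{π} sin(nx)^2 dx = π, ∫ cos(mx)^2 dx = π, and cross terms integrate to 0.
So ∫_{-π}^{π} f(x)^2 dx = 2^2 · π + 5^2 · π = (4 + 25)π.
Divide by 2π: (4 + 25)/2 = 29/2.
By Parseval, this equals Σ |c_n|^2.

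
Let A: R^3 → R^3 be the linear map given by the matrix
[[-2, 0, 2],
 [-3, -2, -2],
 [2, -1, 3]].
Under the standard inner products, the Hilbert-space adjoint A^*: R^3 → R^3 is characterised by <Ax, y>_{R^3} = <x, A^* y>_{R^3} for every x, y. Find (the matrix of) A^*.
A^* = A^T =
[[-2, -3, 2],
 [0, -2, -1],
 [2, -2, 3]]

For real matrices with standard dot products, the defining identity <Ax, y> = <x, A^* y> gives (Ax)^T y = x^T (A^*) y, i.e. x^T A^T y = x^T (A^*) y. Since this holds for all x, y, we must have A^* = A^T. Therefore
A^* =
[[-2, -3, 2],
 [0, -2, -1],
 [2, -2, 3]].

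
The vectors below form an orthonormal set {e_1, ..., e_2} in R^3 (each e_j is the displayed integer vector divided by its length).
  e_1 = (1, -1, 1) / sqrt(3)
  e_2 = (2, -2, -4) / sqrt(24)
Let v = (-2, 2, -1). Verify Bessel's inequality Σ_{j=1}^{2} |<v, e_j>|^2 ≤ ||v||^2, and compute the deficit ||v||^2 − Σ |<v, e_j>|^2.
Σ |<v, e_j>|^2 = 9; ||v||^2 = 9; deficit = 0

Write each e_j = u_j / sqrt(<u_j, u_j>) where u_j is the displayed integer vector. Then <v, e_j> = <v, u_j> / sqrt(<u_j, u_j>), so |<v, e_j>|^2 = <v, u_j>^2 / <u_j, u_j>.
Coefficients: <v, e_1> = -5/sqrt(3), <v, e_2> = -4/sqrt(24).
Square and sum: Σ |<v, e_j>|^2 = 9.
Compute ||v||^2 = v·v = 9.
Deficit = 9 − 9 = 0 ≥ 0, confirming Bessel's inequality. (The deficit equals ||v − Σ <v,e_j> e_j||^2, the squared distance from v to span{e_j}.)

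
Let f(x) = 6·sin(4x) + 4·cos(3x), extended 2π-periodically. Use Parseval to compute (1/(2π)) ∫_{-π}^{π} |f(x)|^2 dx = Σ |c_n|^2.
Σ |c_n|^2 = 26

Expand |f|^2 and use orthogonality of {sin(nx), cos(mx)} on [-π, π]:
  ∫_{-π}^{π} sin(nx)^2 dx = π, ∫ cos(mx)^2 dx = π, and cross terms integrate to 0.
So ∫_{-π}^{π} f(x)^2 dx = 6^2 · π + 4^2 · π = (36 + 16)π.
Divide by 2π: (36 + 16)/2 = 26.
By Parseval, this equals Σ |c_n|^2.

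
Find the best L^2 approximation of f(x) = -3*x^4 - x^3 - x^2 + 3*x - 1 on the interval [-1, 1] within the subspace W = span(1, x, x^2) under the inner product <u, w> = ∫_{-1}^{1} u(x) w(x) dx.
g(x) = -25*x^2/7 + 12*x/5 - 26/35

The best approximation g ∈ W is the orthogonal projection of f onto W. Writing g = a_0 + a_1 x + a_2 x^2, the coefficients solve the normal equations G · a = b where
  G_{ij} = <φ_i, φ_j> and b_i = <f, φ_i>, with φ_0 = 1, φ_1 = x, φ_2 = x^2.
G =
  [2, 0, 2/3]
  [0, 2/3, 0]
  [2/3, 0, 2/5],
b = (-58/15, 8/5, -202/105).
Solving gives a_0 = -26/35, a_1 = 12/5, a_2 = -25/7, so
  g(x) = -25*x^2/7 + 12*x/5 - 26/35.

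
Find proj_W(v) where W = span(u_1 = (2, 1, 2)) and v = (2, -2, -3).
proj_W(v) = (-8/9, -4/9, -8/9)

Set up U = [u_1 | ... | u_1] ∈ R^(3×1). The projector onto W = col(U) is P = U (U^T U)^(-1) U^T.
Compute U^T U =
  [9],
and U^T v = (-4).
Solve U^T U · c = U^T v for the coefficients: c = (-4/9). The projection is proj_W(v) = U c.
Check: (v - proj_W(v)) · u_1 = 0  (should be 0).
Result: proj_W(v) = (-8/9, -4/9, -8/9).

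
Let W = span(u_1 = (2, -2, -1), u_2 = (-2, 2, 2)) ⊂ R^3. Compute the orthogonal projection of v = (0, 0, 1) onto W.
proj_W(v) = (0, 0, 1)

Set up U = [u_1 | ... | u_2] ∈ R^(3×2). The projector onto W = col(U) is P = U (U^T U)^(-1) U^T.
Compute U^T U =
  [9, -10]
  [-10, 12],
and U^T v = (-1, 2).
Solve U^T U · c = U^T v for the coefficients: c = (1, 1). The projection is proj_W(v) = U c.
Check: (v - proj_W(v)) · u_1 = 0  (should be 0).
Check: (v - proj_W(v)) · u_2 = 0  (should be 0).
Result: proj_W(v) = (0, 0, 1).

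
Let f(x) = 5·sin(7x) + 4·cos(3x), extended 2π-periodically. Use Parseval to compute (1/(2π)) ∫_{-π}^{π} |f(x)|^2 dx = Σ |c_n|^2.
Σ |c_n|^2 = 41/2

Expand |f|^2 and use orthogonality of {sin(nx), cos(mx)} on [-π, π]:
  ∫_{-π}^{π} sin(nx)^2 dx = π, ∫ cos(mx)^2 dx = π, and cross terms integrate to 0.
So ∫_{-π}^{π} f(x)^2 dx = 5^2 · π + 4^2 · π = (25 + 16)π.
Divide by 2π: (25 + 16)/2 = 41/2.
By Parseval, this equals Σ |c_n|^2.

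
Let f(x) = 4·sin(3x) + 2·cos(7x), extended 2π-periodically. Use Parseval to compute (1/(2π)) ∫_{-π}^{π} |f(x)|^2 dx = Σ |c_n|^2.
Σ |c_n|^2 = 10

Expand |f|^2 and use orthogonality of {sin(nx), cos(mx)} on [-π, π]:
  ∫_{-π}^{π} sin(nx)^2 dx = π, ∫ cos(mx)^2 dx = π, and cross terms integrate to 0.
So ∫_{-π}^{π} f(x)^2 dx = 4^2 · π + 2^2 · π = (16 + 4)π.
Divide by 2π: (16 + 4)/2 = 10.
By Parseval, this equals Σ |c_n|^2.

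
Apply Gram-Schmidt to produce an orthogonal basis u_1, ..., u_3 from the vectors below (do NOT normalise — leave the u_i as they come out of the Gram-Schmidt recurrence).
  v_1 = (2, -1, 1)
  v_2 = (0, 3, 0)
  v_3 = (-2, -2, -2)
Orthogonal basis:
  u_1 = (2, -1, 1)
  u_2 = (1, 5/2, 1/2)
  u_3 = (2/5, 0, -4/5)

Apply the Gram-Schmidt recurrence
  u_1 = v_1
  u_i = v_i − Σ_{j<i} ((v_i · u_j) / (u_j · u_j)) · u_j.

Step by step this gives:
  u_1 = (2, -1, 1)
  u_2 = (1, 5/2, 1/2)
  u_3 = (2/5, 0, -4/5)

Orthogonality check:
  u_2 · u_1 = 0 (should be 0)
  u_3 · u_1 = 0 (should be 0)
  u_3 · u_2 = 0 (should be 0)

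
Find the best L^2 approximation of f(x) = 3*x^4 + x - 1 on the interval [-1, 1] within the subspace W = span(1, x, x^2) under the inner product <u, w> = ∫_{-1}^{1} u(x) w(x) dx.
g(x) = 18*x^2/7 + x - 44/35

The best approximation g ∈ W is the orthogonal projection of f onto W. Writing g = a_0 + a_1 x + a_2 x^2, the coefficients solve the normal equations G · a = b where
  G_{ij} = <φ_i, φ_j> and b_i = <f, φ_i>, with φ_0 = 1, φ_1 = x, φ_2 = x^2.
G =
  [2, 0, 2/3]
  [0, 2/3, 0]
  [2/3, 0, 2/5],
b = (-4/5, 2/3, 4/21).
Solving gives a_0 = -44/35, a_1 = 1, a_2 = 18/7, so
  g(x) = 18*x^2/7 + x - 44/35.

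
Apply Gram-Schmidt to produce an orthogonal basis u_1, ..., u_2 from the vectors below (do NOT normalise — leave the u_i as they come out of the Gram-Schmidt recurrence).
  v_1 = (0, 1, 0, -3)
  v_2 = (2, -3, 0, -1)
Orthogonal basis:
  u_1 = (0, 1, 0, -3)
  u_2 = (2, -3, 0, -1)

Apply the Gram-Schmidt recurrence
  u_1 = v_1
  u_i = v_i − Σ_{j<i} ((v_i · u_j) / (u_j · u_j)) · u_j.

Step by step this gives:
  u_1 = (0, 1, 0, -3)
  u_2 = (2, -3, 0, -1)

Orthogonality check:
  u_2 · u_1 = 0 (should be 0)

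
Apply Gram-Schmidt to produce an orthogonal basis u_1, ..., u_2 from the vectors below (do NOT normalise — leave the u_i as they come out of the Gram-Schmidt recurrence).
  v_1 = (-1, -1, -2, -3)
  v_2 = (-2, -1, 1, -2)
Orthogonal basis:
  u_1 = (-1, -1, -2, -3)
  u_2 = (-23/15, -8/15, 29/15, -3/5)

Apply the Gram-Schmidt recurrence
  u_1 = v_1
  u_i = v_i − Σ_{j<i} ((v_i · u_j) / (u_j · u_j)) · u_j.

Step by step this gives:
  u_1 = (-1, -1, -2, -3)
  u_2 = (-23/15, -8/15, 29/15, -3/5)

Orthogonality check:
  u_2 · u_1 = 0 (should be 0)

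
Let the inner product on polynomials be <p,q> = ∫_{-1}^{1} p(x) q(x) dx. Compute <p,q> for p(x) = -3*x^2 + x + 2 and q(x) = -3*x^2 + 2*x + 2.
<p,q> = 74/15

Expand the product: p(x)·q(x) = 9*x^4 - 9*x^3 - 10*x^2 + 6*x + 4.
∫_{-1}^{1} of each monomial x^k gives [2/(k+1) if k even, 0 if k odd]. Integrating term-by-term (or equivalently evaluating the antiderivative F(x) = 9*x^5/5 - 9*x^4/4 - 10*x^3/3 + 3*x^2 + 4*x at the endpoints):
  F(1) − F(−1) = 193/60 − (-103/60) = 74/15.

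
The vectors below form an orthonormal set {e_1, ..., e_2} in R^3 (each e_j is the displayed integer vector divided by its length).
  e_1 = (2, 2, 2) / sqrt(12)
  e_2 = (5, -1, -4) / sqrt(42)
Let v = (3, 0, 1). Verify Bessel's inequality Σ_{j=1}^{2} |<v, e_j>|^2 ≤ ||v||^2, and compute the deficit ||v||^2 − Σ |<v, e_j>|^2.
Σ |<v, e_j>|^2 = 115/14; ||v||^2 = 10; deficit = 25/14

Write each e_j = u_j / sqrt(<u_j, u_j>) where u_j is the displayed integer vector. Then <v, e_j> = <v, u_j> / sqrt(<u_j, u_j>), so |<v, e_j>|^2 = <v, u_j>^2 / <u_j, u_j>.
Coefficients: <v, e_1> = 8/sqrt(12), <v, e_2> = 11/sqrt(42).
Square and sum: Σ |<v, e_j>|^2 = 115/14.
Compute ||v||^2 = v·v = 10.
Deficit = 10 − 115/14 = 25/14 ≥ 0, confirming Bessel's inequality. (The deficit equals ||v − Σ <v,e_j> e_j||^2, the squared distance from v to span{e_j}.)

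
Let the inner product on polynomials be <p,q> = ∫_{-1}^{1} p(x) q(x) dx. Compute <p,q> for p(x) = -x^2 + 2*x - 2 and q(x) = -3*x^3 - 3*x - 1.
<p,q> = -26/15

Expand the product: p(x)·q(x) = 3*x^5 - 6*x^4 + 9*x^3 - 5*x^2 + 4*x + 2.
∫_{-1}^{1} of each monomial x^k gives [2/(k+1) if k even, 0 if k odd]. Integrating term-by-term (or equivalently evaluating the antiderivative F(x) = x^6/2 - 6*x^5/5 + 9*x^4/4 - 5*x^3/3 + 2*x^2 + 2*x at the endpoints):
  F(1) − F(−1) = 233/60 − (337/60) = -26/15.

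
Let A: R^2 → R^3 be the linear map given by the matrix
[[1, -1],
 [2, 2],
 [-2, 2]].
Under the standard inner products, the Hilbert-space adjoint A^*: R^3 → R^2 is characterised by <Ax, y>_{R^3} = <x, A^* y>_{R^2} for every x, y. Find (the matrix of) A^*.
A^* = A^T =
[[1, 2, -2],
 [-1, 2, 2]]

For real matrices with standard dot products, the defining identity <Ax, y> = <x, A^* y> gives (Ax)^T y = x^T (A^*) y, i.e. x^T A^T y = x^T (A^*) y. Since this holds for all x, y, we must have A^* = A^T. Therefore
A^* =
[[1, 2, -2],
 [-1, 2, 2]].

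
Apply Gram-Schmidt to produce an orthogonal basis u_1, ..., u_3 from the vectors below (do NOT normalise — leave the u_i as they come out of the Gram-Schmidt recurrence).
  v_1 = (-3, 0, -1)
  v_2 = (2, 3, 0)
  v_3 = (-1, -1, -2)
Orthogonal basis:
  u_1 = (-3, 0, -1)
  u_2 = (1/5, 3, -3/5)
  u_3 = (51/94, -17/47, -153/94)

Apply the Gram-Schmidt recurrence
  u_1 = v_1
  u_i = v_i − Σ_{j<i} ((v_i · u_j) / (u_j · u_j)) · u_j.

Step by step this gives:
  u_1 = (-3, 0, -1)
  u_2 = (1/5, 3, -3/5)
  u_3 = (51/94, -17/47, -153/94)

Orthogonality check:
  u_2 · u_1 = 0 (should be 0)
  u_3 · u_1 = 0 (should be 0)
  u_3 · u_2 = 0 (should be 0)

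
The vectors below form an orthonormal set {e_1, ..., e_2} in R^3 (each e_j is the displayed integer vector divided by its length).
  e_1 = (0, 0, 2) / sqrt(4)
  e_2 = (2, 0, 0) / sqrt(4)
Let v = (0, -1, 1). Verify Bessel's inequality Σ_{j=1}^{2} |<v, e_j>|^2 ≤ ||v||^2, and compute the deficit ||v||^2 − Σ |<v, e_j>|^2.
Σ |<v, e_j>|^2 = 1; ||v||^2 = 2; deficit = 1

Write each e_j = u_j / sqrt(<u_j, u_j>) where u_j is the displayed integer vector. Then <v, e_j> = <v, u_j> / sqrt(<u_j, u_j>), so |<v, e_j>|^2 = <v, u_j>^2 / <u_j, u_j>.
Coefficients: <v, e_1> = 2/sqrt(4), <v, e_2> = 0/sqrt(4).
Square and sum: Σ |<v, e_j>|^2 = 1.
Compute ||v||^2 = v·v = 2.
Deficit = 2 − 1 = 1 ≥ 0, confirming Bessel's inequality. (The deficit equals ||v − Σ <v,e_j> e_j||^2, the squared distance from v to span{e_j}.)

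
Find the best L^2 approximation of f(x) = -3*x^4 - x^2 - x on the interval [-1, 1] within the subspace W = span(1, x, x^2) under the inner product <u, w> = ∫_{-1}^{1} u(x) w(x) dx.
g(x) = -25*x^2/7 - x + 9/35

The best approximation g ∈ W is the orthogonal projection of f onto W. Writing g = a_0 + a_1 x + a_2 x^2, the coefficients solve the normal equations G · a = b where
  G_{ij} = <φ_i, φ_j> and b_i = <f, φ_i>, with φ_0 = 1, φ_1 = x, φ_2 = x^2.
G =
  [2, 0, 2/3]
  [0, 2/3, 0]
  [2/3, 0, 2/5],
b = (-28/15, -2/3, -44/35).
Solving gives a_0 = 9/35, a_1 = -1, a_2 = -25/7, so
  g(x) = -25*x^2/7 - x + 9/35.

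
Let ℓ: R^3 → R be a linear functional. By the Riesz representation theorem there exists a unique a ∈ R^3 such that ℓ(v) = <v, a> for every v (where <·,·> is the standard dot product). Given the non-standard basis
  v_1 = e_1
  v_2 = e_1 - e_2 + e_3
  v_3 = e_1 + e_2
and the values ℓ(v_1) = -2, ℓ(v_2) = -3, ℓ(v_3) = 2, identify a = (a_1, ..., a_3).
a = (-2, 4, 3)

Write a = (a_1, ..., a_3) in the standard basis. For each basis vector v_i, ℓ(v_i) = <v_i, a> is a linear equation in the a_j's. Collect the n equations into a matrix system V a = ℓ, where row i of V is v_i (expressed in the standard basis). Since V is invertible (lower-triangular with 1s on the diagonal, up to permutation), solve by back-substitution:
  V =
[[1, 0, 0],
 [1, -1, 1],
 [1, 1, 0]]
  V a = (-2, -3, 2)
Solving gives a = (-2, 4, 3).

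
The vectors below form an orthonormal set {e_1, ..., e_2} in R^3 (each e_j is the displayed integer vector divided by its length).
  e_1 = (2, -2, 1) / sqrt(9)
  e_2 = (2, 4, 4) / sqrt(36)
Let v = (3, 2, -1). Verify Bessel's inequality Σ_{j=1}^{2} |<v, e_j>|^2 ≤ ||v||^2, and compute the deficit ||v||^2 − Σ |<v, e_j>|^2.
Σ |<v, e_j>|^2 = 26/9; ||v||^2 = 14; deficit = 100/9

Write each e_j = u_j / sqrt(<u_j, u_j>) where u_j is the displayed integer vector. Then <v, e_j> = <v, u_j> / sqrt(<u_j, u_j>), so |<v, e_j>|^2 = <v, u_j>^2 / <u_j, u_j>.
Coefficients: <v, e_1> = 1/sqrt(9), <v, e_2> = 10/sqrt(36).
Square and sum: Σ |<v, e_j>|^2 = 26/9.
Compute ||v||^2 = v·v = 14.
Deficit = 14 − 26/9 = 100/9 ≥ 0, confirming Bessel's inequality. (The deficit equals ||v − Σ <v,e_j> e_j||^2, the squared distance from v to span{e_j}.)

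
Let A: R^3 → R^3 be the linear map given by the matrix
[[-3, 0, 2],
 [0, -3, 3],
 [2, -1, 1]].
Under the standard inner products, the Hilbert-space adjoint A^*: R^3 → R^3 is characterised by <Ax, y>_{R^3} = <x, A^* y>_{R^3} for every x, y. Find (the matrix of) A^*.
A^* = A^T =
[[-3, 0, 2],
 [0, -3, -1],
 [2, 3, 1]]

For real matrices with standard dot products, the defining identity <Ax, y> = <x, A^* y> gives (Ax)^T y = x^T (A^*) y, i.e. x^T A^T y = x^T (A^*) y. Since this holds for all x, y, we must have A^* = A^T. Therefore
A^* =
[[-3, 0, 2],
 [0, -3, -1],
 [2, 3, 1]].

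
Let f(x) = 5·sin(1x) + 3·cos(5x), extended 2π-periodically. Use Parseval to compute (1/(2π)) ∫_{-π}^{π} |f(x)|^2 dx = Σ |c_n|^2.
Σ |c_n|^2 = 17

Expand |f|^2 and use orthogonality of {sin(nx), cos(mx)} on [-π, π]:
  ∫_{-π}^{π} sin(nx)^2 dx = π, ∫ cos(mx)^2 dx = π, and cross terms integrate to 0.
So ∫_{-π}^{π} f(x)^2 dx = 5^2 · π + 3^2 · π = (25 + 9)π.
Divide by 2π: (25 + 9)/2 = 17.
By Parseval, this equals Σ |c_n|^2.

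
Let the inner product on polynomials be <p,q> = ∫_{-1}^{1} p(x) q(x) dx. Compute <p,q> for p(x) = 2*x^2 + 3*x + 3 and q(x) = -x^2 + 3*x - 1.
<p,q> = -62/15

Expand the product: p(x)·q(x) = -2*x^4 + 3*x^3 + 4*x^2 + 6*x - 3.
∫_{-1}^{1} of each monomial x^k gives [2/(k+1) if k even, 0 if k odd]. Integrating term-by-term (or equivalently evaluating the antiderivative F(x) = -2*x^5/5 + 3*x^4/4 + 4*x^3/3 + 3*x^2 - 3*x at the endpoints):
  F(1) − F(−1) = 101/60 − (349/60) = -62/15.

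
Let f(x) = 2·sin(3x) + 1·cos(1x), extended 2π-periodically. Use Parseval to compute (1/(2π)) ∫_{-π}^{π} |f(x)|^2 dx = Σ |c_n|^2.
Σ |c_n|^2 = 5/2

Expand |f|^2 and use orthogonality of {sin(nx), cos(mx)} on [-π, π]:
  ∫_{-π}^{π} sin(nx)^2 dx = π, ∫ cos(mx)^2 dx = π, and cross terms integrate to 0.
So ∫_{-π}^{π} f(x)^2 dx = 2^2 · π + 1^2 · π = (4 + 1)π.
Divide by 2π: (4 + 1)/2 = 5/2.
By Parseval, this equals Σ |c_n|^2.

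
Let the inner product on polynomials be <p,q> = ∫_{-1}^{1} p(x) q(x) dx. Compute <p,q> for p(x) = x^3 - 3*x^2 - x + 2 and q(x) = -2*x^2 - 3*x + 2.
<p,q> = 68/15

Expand the product: p(x)·q(x) = -2*x^5 + 3*x^4 + 13*x^3 - 7*x^2 - 8*x + 4.
∫_{-1}^{1} of each monomial x^k gives [2/(k+1) if k even, 0 if k odd]. Integrating term-by-term (or equivalently evaluating the antiderivative F(x) = -x^6/3 + 3*x^5/5 + 13*x^4/4 - 7*x^3/3 - 4*x^2 + 4*x at the endpoints):
  F(1) − F(−1) = 71/60 − (-67/20) = 68/15.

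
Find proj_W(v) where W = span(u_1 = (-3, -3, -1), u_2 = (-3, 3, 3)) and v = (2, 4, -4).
proj_W(v) = (23/7, 10/7, -1/7)

Set up U = [u_1 | ... | u_2] ∈ R^(3×2). The projector onto W = col(U) is P = U (U^T U)^(-1) U^T.
Compute U^T U =
  [19, -3]
  [-3, 27],
and U^T v = (-14, -6).
Solve U^T U · c = U^T v for the coefficients: c = (-11/14, -13/42). The projection is proj_W(v) = U c.
Check: (v - proj_W(v)) · u_1 = 0  (should be 0).
Check: (v - proj_W(v)) · u_2 = 0  (should be 0).
Result: proj_W(v) = (23/7, 10/7, -1/7).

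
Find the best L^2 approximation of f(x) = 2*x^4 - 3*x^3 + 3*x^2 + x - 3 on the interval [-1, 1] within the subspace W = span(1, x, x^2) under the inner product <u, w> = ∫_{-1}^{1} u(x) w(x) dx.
g(x) = 33*x^2/7 - 4*x/5 - 111/35

The best approximation g ∈ W is the orthogonal projection of f onto W. Writing g = a_0 + a_1 x + a_2 x^2, the coefficients solve the normal equations G · a = b where
  G_{ij} = <φ_i, φ_j> and b_i = <f, φ_i>, with φ_0 = 1, φ_1 = x, φ_2 = x^2.
G =
  [2, 0, 2/3]
  [0, 2/3, 0]
  [2/3, 0, 2/5],
b = (-16/5, -8/15, -8/35).
Solving gives a_0 = -111/35, a_1 = -4/5, a_2 = 33/7, so
  g(x) = 33*x^2/7 - 4*x/5 - 111/35.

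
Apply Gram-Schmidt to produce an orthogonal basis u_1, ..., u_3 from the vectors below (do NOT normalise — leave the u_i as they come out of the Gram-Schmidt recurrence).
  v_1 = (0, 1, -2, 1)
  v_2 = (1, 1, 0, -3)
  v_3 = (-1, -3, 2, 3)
Orthogonal basis:
  u_1 = (0, 1, -2, 1)
  u_2 = (1, 4/3, -2/3, -8/3)
  u_3 = (12/31, -15/31, -8/31, -1/31)

Apply the Gram-Schmidt recurrence
  u_1 = v_1
  u_i = v_i − Σ_{j<i} ((v_i · u_j) / (u_j · u_j)) · u_j.

Step by step this gives:
  u_1 = (0, 1, -2, 1)
  u_2 = (1, 4/3, -2/3, -8/3)
  u_3 = (12/31, -15/31, -8/31, -1/31)

Orthogonality check:
  u_2 · u_1 = 0 (should be 0)
  u_3 · u_1 = 0 (should be 0)
  u_3 · u_2 = 0 (should be 0)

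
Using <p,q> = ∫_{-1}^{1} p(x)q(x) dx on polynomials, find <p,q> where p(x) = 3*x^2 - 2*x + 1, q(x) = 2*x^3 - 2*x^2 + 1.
<p,q> = -4/3

Expand the product: p(x)·q(x) = 6*x^5 - 10*x^4 + 6*x^3 + x^2 - 2*x + 1.
∫_{-1}^{1} of each monomial x^k gives [2/(k+1) if k even, 0 if k odd]. Integrating term-by-term (or equivalently evaluating the antiderivative F(x) = x^6 - 2*x^5 + 3*x^4/2 + x^3/3 - x^2 + x at the endpoints):
  F(1) − F(−1) = 5/6 − (13/6) = -4/3.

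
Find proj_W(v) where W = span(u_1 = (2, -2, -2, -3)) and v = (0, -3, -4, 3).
proj_W(v) = (10/21, -10/21, -10/21, -5/7)

Set up U = [u_1 | ... | u_1] ∈ R^(4×1). The projector onto W = col(U) is P = U (U^T U)^(-1) U^T.
Compute U^T U =
  [21],
and U^T v = (5).
Solve U^T U · c = U^T v for the coefficients: c = (5/21). The projection is proj_W(v) = U c.
Check: (v - proj_W(v)) · u_1 = 0  (should be 0).
Result: proj_W(v) = (10/21, -10/21, -10/21, -5/7).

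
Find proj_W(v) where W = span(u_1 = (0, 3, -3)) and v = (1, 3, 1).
proj_W(v) = (0, 1, -1)

Set up U = [u_1 | ... | u_1] ∈ R^(3×1). The projector onto W = col(U) is P = U (U^T U)^(-1) U^T.
Compute U^T U =
  [18],
and U^T v = (6).
Solve U^T U · c = U^T v for the coefficients: c = (1/3). The projection is proj_W(v) = U c.
Check: (v - proj_W(v)) · u_1 = 0  (should be 0).
Result: proj_W(v) = (0, 1, -1).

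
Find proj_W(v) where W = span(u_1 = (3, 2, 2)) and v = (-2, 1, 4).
proj_W(v) = (12/17, 8/17, 8/17)

Set up U = [u_1 | ... | u_1] ∈ R^(3×1). The projector onto W = col(U) is P = U (U^T U)^(-1) U^T.
Compute U^T U =
  [17],
and U^T v = (4).
Solve U^T U · c = U^T v for the coefficients: c = (4/17). The projection is proj_W(v) = U c.
Check: (v - proj_W(v)) · u_1 = 0  (should be 0).
Result: proj_W(v) = (12/17, 8/17, 8/17).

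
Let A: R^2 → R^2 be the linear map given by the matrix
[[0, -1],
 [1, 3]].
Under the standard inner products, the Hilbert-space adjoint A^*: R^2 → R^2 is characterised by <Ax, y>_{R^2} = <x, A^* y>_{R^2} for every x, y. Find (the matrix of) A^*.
A^* = A^T =
[[0, 1],
 [-1, 3]]

For real matrices with standard dot products, the defining identity <Ax, y> = <x, A^* y> gives (Ax)^T y = x^T (A^*) y, i.e. x^T A^T y = x^T (A^*) y. Since this holds for all x, y, we must have A^* = A^T. Therefore
A^* =
[[0, 1],
 [-1, 3]].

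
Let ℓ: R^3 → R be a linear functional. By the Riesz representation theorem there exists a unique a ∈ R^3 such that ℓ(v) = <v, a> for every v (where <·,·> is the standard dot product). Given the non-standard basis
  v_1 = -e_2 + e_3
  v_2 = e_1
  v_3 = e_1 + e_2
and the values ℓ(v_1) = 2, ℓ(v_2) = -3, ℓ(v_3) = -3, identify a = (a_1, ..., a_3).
a = (-3, 0, 2)

Write a = (a_1, ..., a_3) in the standard basis. For each basis vector v_i, ℓ(v_i) = <v_i, a> is a linear equation in the a_j's. Collect the n equations into a matrix system V a = ℓ, where row i of V is v_i (expressed in the standard basis). Since V is invertible (lower-triangular with 1s on the diagonal, up to permutation), solve by back-substitution:
  V =
[[0, -1, 1],
 [1, 0, 0],
 [1, 1, 0]]
  V a = (2, -3, -3)
Solving gives a = (-3, 0, 2).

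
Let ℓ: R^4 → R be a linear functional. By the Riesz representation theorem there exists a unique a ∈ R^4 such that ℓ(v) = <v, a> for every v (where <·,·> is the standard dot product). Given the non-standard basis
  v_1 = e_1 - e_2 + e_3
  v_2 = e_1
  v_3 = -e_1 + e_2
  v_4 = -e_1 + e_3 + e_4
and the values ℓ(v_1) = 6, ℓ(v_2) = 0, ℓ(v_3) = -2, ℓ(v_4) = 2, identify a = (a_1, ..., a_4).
a = (0, -2, 4, -2)

Write a = (a_1, ..., a_4) in the standard basis. For each basis vector v_i, ℓ(v_i) = <v_i, a> is a linear equation in the a_j's. Collect the n equations into a matrix system V a = ℓ, where row i of V is v_i (expressed in the standard basis). Since V is invertible (lower-triangular with 1s on the diagonal, up to permutation), solve by back-substitution:
  V =
[[1, -1, 1, 0],
 [1, 0, 0, 0],
 [-1, 1, 0, 0],
 [-1, 0, 1, 1]]
  V a = (6, 0, -2, 2)
Solving gives a = (0, -2, 4, -2).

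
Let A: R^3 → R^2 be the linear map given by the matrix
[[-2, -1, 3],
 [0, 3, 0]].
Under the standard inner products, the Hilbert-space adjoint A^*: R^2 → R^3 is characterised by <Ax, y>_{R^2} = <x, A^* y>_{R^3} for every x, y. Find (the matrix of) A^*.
A^* = A^T =
[[-2, 0],
 [-1, 3],
 [3, 0]]

For real matrices with standard dot products, the defining identity <Ax, y> = <x, A^* y> gives (Ax)^T y = x^T (A^*) y, i.e. x^T A^T y = x^T (A^*) y. Since this holds for all x, y, we must have A^* = A^T. Therefore
A^* =
[[-2, 0],
 [-1, 3],
 [3, 0]].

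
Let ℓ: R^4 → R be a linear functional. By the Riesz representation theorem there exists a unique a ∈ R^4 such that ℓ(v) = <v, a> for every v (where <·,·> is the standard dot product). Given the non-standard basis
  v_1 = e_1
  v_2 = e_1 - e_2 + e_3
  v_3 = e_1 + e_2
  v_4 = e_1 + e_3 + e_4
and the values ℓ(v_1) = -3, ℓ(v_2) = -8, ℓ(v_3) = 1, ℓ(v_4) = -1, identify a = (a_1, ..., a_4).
a = (-3, 4, -1, 3)

Write a = (a_1, ..., a_4) in the standard basis. For each basis vector v_i, ℓ(v_i) = <v_i, a> is a linear equation in the a_j's. Collect the n equations into a matrix system V a = ℓ, where row i of V is v_i (expressed in the standard basis). Since V is invertible (lower-triangular with 1s on the diagonal, up to permutation), solve by back-substitution:
  V =
[[1, 0, 0, 0],
 [1, -1, 1, 0],
 [1, 1, 0, 0],
 [1, 0, 1, 1]]
  V a = (-3, -8, 1, -1)
Solving gives a = (-3, 4, -1, 3).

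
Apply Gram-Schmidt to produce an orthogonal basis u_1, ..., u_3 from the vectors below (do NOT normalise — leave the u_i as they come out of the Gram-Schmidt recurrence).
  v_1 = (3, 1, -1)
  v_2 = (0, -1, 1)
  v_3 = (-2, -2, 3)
Orthogonal basis:
  u_1 = (3, 1, -1)
  u_2 = (6/11, -9/11, 9/11)
  u_3 = (0, 1/2, 1/2)

Apply the Gram-Schmidt recurrence
  u_1 = v_1
  u_i = v_i − Σ_{j<i} ((v_i · u_j) / (u_j · u_j)) · u_j.

Step by step this gives:
  u_1 = (3, 1, -1)
  u_2 = (6/11, -9/11, 9/11)
  u_3 = (0, 1/2, 1/2)

Orthogonality check:
  u_2 · u_1 = 0 (should be 0)
  u_3 · u_1 = 0 (should be 0)
  u_3 · u_2 = 0 (should be 0)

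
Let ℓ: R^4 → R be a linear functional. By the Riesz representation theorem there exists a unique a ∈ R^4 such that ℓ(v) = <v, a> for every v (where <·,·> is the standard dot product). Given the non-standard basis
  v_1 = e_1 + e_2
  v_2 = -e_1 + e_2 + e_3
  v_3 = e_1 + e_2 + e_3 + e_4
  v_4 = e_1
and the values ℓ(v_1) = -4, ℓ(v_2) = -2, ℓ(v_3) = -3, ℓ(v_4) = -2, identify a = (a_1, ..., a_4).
a = (-2, -2, -2, 3)

Write a = (a_1, ..., a_4) in the standard basis. For each basis vector v_i, ℓ(v_i) = <v_i, a> is a linear equation in the a_j's. Collect the n equations into a matrix system V a = ℓ, where row i of V is v_i (expressed in the standard basis). Since V is invertible (lower-triangular with 1s on the diagonal, up to permutation), solve by back-substitution:
  V =
[[1, 1, 0, 0],
 [-1, 1, 1, 0],
 [1, 1, 1, 1],
 [1, 0, 0, 0]]
  V a = (-4, -2, -3, -2)
Solving gives a = (-2, -2, -2, 3).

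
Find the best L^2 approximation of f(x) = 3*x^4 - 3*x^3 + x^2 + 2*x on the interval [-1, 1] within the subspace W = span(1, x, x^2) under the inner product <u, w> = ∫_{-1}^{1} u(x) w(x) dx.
g(x) = 25*x^2/7 + x/5 - 9/35

The best approximation g ∈ W is the orthogonal projection of f onto W. Writing g = a_0 + a_1 x + a_2 x^2, the coefficients solve the normal equations G · a = b where
  G_{ij} = <φ_i, φ_j> and b_i = <f, φ_i>, with φ_0 = 1, φ_1 = x, φ_2 = x^2.
G =
  [2, 0, 2/3]
  [0, 2/3, 0]
  [2/3, 0, 2/5],
b = (28/15, 2/15, 44/35).
Solving gives a_0 = -9/35, a_1 = 1/5, a_2 = 25/7, so
  g(x) = 25*x^2/7 + x/5 - 9/35.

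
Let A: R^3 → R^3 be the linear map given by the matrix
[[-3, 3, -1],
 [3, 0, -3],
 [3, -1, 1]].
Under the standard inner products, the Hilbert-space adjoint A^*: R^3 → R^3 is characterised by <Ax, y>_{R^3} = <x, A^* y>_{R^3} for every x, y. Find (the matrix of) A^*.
A^* = A^T =
[[-3, 3, 3],
 [3, 0, -1],
 [-1, -3, 1]]

For real matrices with standard dot products, the defining identity <Ax, y> = <x, A^* y> gives (Ax)^T y = x^T (A^*) y, i.e. x^T A^T y = x^T (A^*) y. Since this holds for all x, y, we must have A^* = A^T. Therefore
A^* =
[[-3, 3, 3],
 [3, 0, -1],
 [-1, -3, 1]].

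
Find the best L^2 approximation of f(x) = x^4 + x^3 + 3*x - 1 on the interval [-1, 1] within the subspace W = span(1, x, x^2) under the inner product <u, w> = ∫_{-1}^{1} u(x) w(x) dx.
g(x) = 6*x^2/7 + 18*x/5 - 38/35

The best approximation g ∈ W is the orthogonal projection of f onto W. Writing g = a_0 + a_1 x + a_2 x^2, the coefficients solve the normal equations G · a = b where
  G_{ij} = <φ_i, φ_j> and b_i = <f, φ_i>, with φ_0 = 1, φ_1 = x, φ_2 = x^2.
G =
  [2, 0, 2/3]
  [0, 2/3, 0]
  [2/3, 0, 2/5],
b = (-8/5, 12/5, -8/21).
Solving gives a_0 = -38/35, a_1 = 18/5, a_2 = 6/7, so
  g(x) = 6*x^2/7 + 18*x/5 - 38/35.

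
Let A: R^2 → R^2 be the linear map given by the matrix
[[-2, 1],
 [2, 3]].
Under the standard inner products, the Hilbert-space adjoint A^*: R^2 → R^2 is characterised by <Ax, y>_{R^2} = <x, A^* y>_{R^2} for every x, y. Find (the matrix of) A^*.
A^* = A^T =
[[-2, 2],
 [1, 3]]

For real matrices with standard dot products, the defining identity <Ax, y> = <x, A^* y> gives (Ax)^T y = x^T (A^*) y, i.e. x^T A^T y = x^T (A^*) y. Since this holds for all x, y, we must have A^* = A^T. Therefore
A^* =
[[-2, 2],
 [1, 3]].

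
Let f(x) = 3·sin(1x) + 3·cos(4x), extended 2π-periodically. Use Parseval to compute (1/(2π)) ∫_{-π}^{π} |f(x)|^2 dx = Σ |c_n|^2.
Σ |c_n|^2 = 9

Expand |f|^2 and use orthogonality of {sin(nx), cos(mx)} on [-π, π]:
  ∫_{-π}^{π} sin(nx)^2 dx = π, ∫ cos(mx)^2 dx = π, and cross terms integrate to 0.
So ∫_{-π}^{π} f(x)^2 dx = 3^2 · π + 3^2 · π = (9 + 9)π.
Divide by 2π: (9 + 9)/2 = 9.
By Parseval, this equals Σ |c_n|^2.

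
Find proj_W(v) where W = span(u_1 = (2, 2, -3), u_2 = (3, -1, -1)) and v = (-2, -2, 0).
proj_W(v) = (-26/23, -18/23, 32/23)

Set up U = [u_1 | ... | u_2] ∈ R^(3×2). The projector onto W = col(U) is P = U (U^T U)^(-1) U^T.
Compute U^T U =
  [17, 7]
  [7, 11],
and U^T v = (-8, -4).
Solve U^T U · c = U^T v for the coefficients: c = (-10/23, -2/23). The projection is proj_W(v) = U c.
Check: (v - proj_W(v)) · u_1 = 0  (should be 0).
Check: (v - proj_W(v)) · u_2 = 0  (should be 0).
Result: proj_W(v) = (-26/23, -18/23, 32/23).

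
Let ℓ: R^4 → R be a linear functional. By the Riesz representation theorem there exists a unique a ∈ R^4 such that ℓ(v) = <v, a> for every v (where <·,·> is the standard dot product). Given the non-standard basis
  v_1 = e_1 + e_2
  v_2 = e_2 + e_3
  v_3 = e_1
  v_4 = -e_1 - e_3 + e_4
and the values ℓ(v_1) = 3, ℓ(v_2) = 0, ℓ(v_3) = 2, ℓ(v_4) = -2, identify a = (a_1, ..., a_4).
a = (2, 1, -1, -1)

Write a = (a_1, ..., a_4) in the standard basis. For each basis vector v_i, ℓ(v_i) = <v_i, a> is a linear equation in the a_j's. Collect the n equations into a matrix system V a = ℓ, where row i of V is v_i (expressed in the standard basis). Since V is invertible (lower-triangular with 1s on the diagonal, up to permutation), solve by back-substitution:
  V =
[[1, 1, 0, 0],
 [0, 1, 1, 0],
 [1, 0, 0, 0],
 [-1, 0, -1, 1]]
  V a = (3, 0, 2, -2)
Solving gives a = (2, 1, -1, -1).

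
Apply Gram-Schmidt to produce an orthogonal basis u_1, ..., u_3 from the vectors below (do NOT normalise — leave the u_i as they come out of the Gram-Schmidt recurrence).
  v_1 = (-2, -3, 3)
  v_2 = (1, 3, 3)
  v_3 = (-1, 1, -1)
Orthogonal basis:
  u_1 = (-2, -3, 3)
  u_2 = (9/11, 30/11, 36/11)
  u_3 = (-30/23, 15/23, -5/23)

Apply the Gram-Schmidt recurrence
  u_1 = v_1
  u_i = v_i − Σ_{j<i} ((v_i · u_j) / (u_j · u_j)) · u_j.

Step by step this gives:
  u_1 = (-2, -3, 3)
  u_2 = (9/11, 30/11, 36/11)
  u_3 = (-30/23, 15/23, -5/23)

Orthogonality check:
  u_2 · u_1 = 0 (should be 0)
  u_3 · u_1 = 0 (should be 0)
  u_3 · u_2 = 0 (should be 0)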